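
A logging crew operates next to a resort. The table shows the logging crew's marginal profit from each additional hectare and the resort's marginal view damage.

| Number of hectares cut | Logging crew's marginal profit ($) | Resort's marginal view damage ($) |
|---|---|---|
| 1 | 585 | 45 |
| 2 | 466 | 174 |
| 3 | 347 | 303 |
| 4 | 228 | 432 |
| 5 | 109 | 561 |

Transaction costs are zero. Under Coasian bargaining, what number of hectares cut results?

3

Bargaining reaches the level where marginal profit last exceeds marginal view damage.
That holds through level 3 (347 ≥ 303) but not at 4 (228 < 432).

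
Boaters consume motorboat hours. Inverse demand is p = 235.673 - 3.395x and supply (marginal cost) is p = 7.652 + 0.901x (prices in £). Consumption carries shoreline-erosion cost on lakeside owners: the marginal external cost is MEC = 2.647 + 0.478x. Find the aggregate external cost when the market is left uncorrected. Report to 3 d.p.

£813.812

Market equilibrium (private): 7.652 + 0.901x = 235.673 - 3.395x → x_m = 53.0775.
Total external cost = ∫₀^{x_m} (2.647 + 0.478x) dx = 2.647×53.0775 + ½×0.478×53.0775² = 813.8120.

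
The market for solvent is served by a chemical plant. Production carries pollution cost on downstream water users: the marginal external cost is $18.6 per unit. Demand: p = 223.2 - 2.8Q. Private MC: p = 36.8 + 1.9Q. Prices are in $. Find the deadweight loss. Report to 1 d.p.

Market equilibrium (private): 36.8 + 1.9Q = 223.2 - 2.8Q → Q_m = 39.6596.
Social marginal cost = private MC + MEC = 55.4 + 1.9Q.
Set SMC = demand: 55.4 + 1.9Q = 223.2 - 2.8Q → Q* = 35.7021.
The loss is the area between SMC and demand from Q* to Q_m; with linear curves that's a triangle of height MEC(Q_m).
DWL = ½ × 3.9575 × 18.6000 = 36.8048.

DWL = $36.8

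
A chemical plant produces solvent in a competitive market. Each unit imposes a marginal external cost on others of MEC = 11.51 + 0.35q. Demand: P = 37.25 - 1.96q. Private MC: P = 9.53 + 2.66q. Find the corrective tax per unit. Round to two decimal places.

Social marginal cost = private MC + MEC = 21.04 + 3.01q.
Set SMC = demand: 21.04 + 3.01q = 37.25 - 1.96q → q* = 3.2616.
The Pigouvian tax equals MEC at q*: 11.51 + 0.35×3.2616 = 12.6516.

tax = 12.65 per unit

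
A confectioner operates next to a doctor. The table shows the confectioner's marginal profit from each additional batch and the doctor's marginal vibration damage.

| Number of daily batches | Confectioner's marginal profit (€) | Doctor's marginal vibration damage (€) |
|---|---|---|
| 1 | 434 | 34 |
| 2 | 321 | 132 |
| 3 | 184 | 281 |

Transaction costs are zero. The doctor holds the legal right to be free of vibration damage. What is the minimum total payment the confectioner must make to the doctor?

€166

Efficient level: marginal profit ≥ marginal vibration damage through level 2, so k* = 2.
With the doctor holding the right, the confectioner must at least compensate total damage at k*: 34 + 132 = 166.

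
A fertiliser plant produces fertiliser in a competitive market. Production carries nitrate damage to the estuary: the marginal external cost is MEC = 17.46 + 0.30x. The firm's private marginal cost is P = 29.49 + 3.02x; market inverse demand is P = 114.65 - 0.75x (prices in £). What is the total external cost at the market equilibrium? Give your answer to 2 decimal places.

£470.94

Market equilibrium (private): 29.49 + 3.02x = 114.65 - 0.75x → x_m = 22.5889.
Total external cost = ∫₀^{x_m} (17.46 + 0.30x) dx = 17.46×22.5889 + ½×0.30×22.5889² = 470.9410.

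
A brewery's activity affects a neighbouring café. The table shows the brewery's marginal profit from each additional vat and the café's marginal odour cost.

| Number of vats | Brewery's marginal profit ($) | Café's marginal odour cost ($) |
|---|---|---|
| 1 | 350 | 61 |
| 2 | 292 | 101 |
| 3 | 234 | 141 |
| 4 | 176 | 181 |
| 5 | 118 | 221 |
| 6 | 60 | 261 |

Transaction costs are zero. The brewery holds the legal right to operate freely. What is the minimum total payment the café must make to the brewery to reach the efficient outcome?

Left alone the brewery would choose level 6 (marginal profit stays positive).
Efficient level: k* = 3 (marginal profit ≥ marginal odour cost through 3).
The café must at least cover the brewery's forgone profit from cutting 6→3: 176 + 118 + 60 = 354.

$354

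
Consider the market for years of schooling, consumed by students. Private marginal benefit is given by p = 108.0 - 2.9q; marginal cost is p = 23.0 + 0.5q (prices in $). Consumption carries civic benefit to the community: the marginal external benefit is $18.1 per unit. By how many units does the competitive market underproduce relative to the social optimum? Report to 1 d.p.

Market equilibrium (private): 23.0 + 0.5q = 108.0 - 2.9q → q_m = 25.0000.
Social marginal benefit = demand + MEB = 126.1 - 2.9q.
Set SMB = MC: 126.1 - 2.9q = 23.0 + 0.5q → q* = 30.3235.
Gap = |25.0000 − 30.3235| = 5.3235.

5.3 units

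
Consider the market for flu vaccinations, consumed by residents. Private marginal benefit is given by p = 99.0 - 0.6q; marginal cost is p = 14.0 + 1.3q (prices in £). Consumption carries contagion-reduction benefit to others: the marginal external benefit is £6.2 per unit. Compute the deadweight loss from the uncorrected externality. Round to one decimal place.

DWL = £10.1

Market equilibrium (private): 14.0 + 1.3q = 99.0 - 0.6q → q_m = 44.7368.
Social marginal benefit = demand + MEB = 105.2 - 0.6q.
Set SMB = MC: 105.2 - 0.6q = 14.0 + 1.3q → q* = 48.0000.
Between q* and q_m the wedge SMB − MC runs linearly from 0 to MEB(q_m), so the loss is a triangle.
DWL = ½ × 3.2632 × 6.2000 = 10.1159.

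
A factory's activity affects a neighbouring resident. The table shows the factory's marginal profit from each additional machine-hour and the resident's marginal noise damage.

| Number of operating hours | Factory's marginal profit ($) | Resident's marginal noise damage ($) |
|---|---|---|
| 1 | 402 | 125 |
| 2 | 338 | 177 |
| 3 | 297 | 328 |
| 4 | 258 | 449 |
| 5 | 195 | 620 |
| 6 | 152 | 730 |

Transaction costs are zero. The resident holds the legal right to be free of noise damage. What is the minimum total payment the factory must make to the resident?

$302

Efficient level: marginal profit ≥ marginal noise damage through level 2, so k* = 2.
With the resident holding the right, the factory must at least compensate total damage at k*: 125 + 177 = 302.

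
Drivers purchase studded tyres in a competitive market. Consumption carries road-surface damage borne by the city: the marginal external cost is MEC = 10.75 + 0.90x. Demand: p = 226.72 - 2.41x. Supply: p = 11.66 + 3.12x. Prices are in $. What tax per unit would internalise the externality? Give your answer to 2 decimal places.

Social marginal benefit = demand − MEC = 215.97 - 3.31x.
Set SMB = MC: 215.97 - 3.31x = 11.66 + 3.12x → x* = 31.7745.
The Pigouvian tax equals MEC at x*: 10.75 + 0.90×31.7745 = 39.3471.

tax = $39.35 per unit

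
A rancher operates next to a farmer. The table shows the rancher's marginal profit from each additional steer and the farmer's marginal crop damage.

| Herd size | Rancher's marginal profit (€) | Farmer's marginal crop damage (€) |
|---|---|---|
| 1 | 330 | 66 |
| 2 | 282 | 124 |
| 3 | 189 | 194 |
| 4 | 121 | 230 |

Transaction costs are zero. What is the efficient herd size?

Bargaining reaches the level where marginal profit last exceeds marginal crop damage.
That holds through level 2 (282 ≥ 124) but not at 3 (189 < 194).

2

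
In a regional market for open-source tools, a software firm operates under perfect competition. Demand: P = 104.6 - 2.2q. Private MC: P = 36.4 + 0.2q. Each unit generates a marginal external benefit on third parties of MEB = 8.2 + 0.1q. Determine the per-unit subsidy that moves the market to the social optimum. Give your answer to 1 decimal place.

Social marginal cost = private MC − MEB = 28.2 + 0.1q.
Set SMC = demand: 28.2 + 0.1q = 104.6 - 2.2q → q* = 33.2174.
The Pigouvian subsidy equals MEB at q*: 8.2 + 0.1×33.2174 = 11.5217.

subsidy = 11.5 per unit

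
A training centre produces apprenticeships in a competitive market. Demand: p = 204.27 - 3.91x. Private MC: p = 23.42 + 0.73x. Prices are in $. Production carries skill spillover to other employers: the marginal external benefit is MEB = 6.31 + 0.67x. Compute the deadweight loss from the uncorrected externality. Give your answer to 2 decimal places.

Market equilibrium (private): 23.42 + 0.73x = 204.27 - 3.91x → x_m = 38.9763.
Social marginal cost = private MC − MEB = 17.11 + 0.06x.
Set SMC = demand: 17.11 + 0.06x = 204.27 - 3.91x → x* = 47.1436.
The loss is the area between SMC and demand from x* to x_m; with linear curves that's a triangle of height MEB(x_m).
DWL = ½ × 8.1673 × 32.4241 = 132.4087.

DWL = $132.41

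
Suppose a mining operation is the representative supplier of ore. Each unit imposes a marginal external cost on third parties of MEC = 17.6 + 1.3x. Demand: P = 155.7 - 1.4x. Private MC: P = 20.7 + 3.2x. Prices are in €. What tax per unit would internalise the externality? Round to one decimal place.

Social marginal cost = private MC + MEC = 38.3 + 4.5x.
Set SMC = demand: 38.3 + 4.5x = 155.7 - 1.4x → x* = 19.8983.
The Pigouvian tax equals MEC at x*: 17.6 + 1.3×19.8983 = 43.4678.

tax = €43.5 per unit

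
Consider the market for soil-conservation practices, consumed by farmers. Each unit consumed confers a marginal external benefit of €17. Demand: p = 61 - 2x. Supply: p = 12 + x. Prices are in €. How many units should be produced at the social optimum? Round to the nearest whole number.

x* = 22

Social marginal benefit = demand + MEB = 78 - 2x.
Set SMB = MC: 78 - 2x = 12 + x → x* = 22.0000.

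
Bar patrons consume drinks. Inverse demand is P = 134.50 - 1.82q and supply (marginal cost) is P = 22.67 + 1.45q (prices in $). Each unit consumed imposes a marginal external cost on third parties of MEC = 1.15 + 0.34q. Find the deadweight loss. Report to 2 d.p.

DWL = $22.61

Market equilibrium (private): 22.67 + 1.45q = 134.50 - 1.82q → q_m = 34.1988.
Social marginal benefit = demand − MEC = 133.35 - 2.16q.
Set SMB = MC: 133.35 - 2.16q = 22.67 + 1.45q → q* = 30.6593.
The loss is the area between SMB and MC from q* to q_m; with linear curves that's a triangle of height MEC(q_m).
DWL = ½ × 3.5395 × 12.7776 = 22.6132.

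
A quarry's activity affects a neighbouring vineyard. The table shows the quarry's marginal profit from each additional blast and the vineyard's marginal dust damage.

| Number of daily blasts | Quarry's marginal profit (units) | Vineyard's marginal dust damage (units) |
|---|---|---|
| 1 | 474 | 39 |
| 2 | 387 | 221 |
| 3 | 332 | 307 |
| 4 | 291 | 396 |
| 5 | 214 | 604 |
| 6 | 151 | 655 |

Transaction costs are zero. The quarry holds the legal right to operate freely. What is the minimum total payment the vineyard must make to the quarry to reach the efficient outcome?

656

Left alone the quarry would choose level 6 (marginal profit stays positive).
Efficient level: k* = 3 (marginal profit ≥ marginal dust damage through 3).
The vineyard must at least cover the quarry's forgone profit from cutting 6→3: 291 + 214 + 151 = 656.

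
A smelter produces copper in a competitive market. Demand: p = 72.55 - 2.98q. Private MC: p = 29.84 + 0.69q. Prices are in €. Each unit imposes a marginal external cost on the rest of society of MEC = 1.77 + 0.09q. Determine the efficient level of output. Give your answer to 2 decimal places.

Social marginal cost = private MC + MEC = 31.61 + 0.78q.
Set SMC = demand: 31.61 + 0.78q = 72.55 - 2.98q → q* = 10.8883.

q* = 10.89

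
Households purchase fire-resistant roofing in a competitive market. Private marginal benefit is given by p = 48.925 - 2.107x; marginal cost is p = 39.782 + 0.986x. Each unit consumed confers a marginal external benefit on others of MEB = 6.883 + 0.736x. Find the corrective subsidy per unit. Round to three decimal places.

Social marginal benefit = demand + MEB = 55.808 - 1.371x.
Set SMB = MC: 55.808 - 1.371x = 39.782 + 0.986x → x* = 6.7993.
The Pigouvian subsidy equals MEB at x*: 6.883 + 0.736×6.7993 = 11.8873.

subsidy = 11.887 per unit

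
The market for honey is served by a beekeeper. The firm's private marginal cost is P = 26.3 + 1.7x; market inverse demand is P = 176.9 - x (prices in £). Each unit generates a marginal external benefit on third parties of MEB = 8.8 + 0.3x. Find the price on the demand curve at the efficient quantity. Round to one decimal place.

Social marginal cost = private MC − MEB = 17.5 + 1.4x.
Set SMC = demand: 17.5 + 1.4x = 176.9 - x → x* = 66.4167.
Consumer price on the demand curve at x*: 176.9 − 1.0×66.4167 = 110.4833.

P = £110.5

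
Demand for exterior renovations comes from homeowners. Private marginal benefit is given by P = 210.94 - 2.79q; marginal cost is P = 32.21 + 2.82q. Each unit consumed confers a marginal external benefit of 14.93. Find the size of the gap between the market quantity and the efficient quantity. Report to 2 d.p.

Market equilibrium (private): 32.21 + 2.82q = 210.94 - 2.79q → q_m = 31.8592.
Social marginal benefit = demand + MEB = 225.87 - 2.79q.
Set SMB = MC: 225.87 - 2.79q = 32.21 + 2.82q → q* = 34.5205.
Gap = |31.8592 − 34.5205| = 2.6613.

2.66 units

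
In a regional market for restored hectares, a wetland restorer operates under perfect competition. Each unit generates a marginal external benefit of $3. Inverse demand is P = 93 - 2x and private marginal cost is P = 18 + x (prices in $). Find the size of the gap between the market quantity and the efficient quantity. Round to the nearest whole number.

Market equilibrium (private): 18 + x = 93 - 2x → x_m = 25.0000.
Social marginal cost = private MC − MEB = 15 + x.
Set SMC = demand: 15 + x = 93 - 2x → x* = 26.0000.
Gap = |25.0000 − 26.0000| = 1.0000.

1 units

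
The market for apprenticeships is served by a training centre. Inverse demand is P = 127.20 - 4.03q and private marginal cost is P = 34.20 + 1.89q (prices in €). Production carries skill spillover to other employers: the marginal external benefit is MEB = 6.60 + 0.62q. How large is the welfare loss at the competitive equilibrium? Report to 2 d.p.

Market equilibrium (private): 34.20 + 1.89q = 127.20 - 4.03q → q_m = 15.7095.
Social marginal cost = private MC − MEB = 27.60 + 1.27q.
Set SMC = demand: 27.60 + 1.27q = 127.20 - 4.03q → q* = 18.7925.
Between q* and q_m the wedge demand − SMC runs linearly from 0 to MEB(q_m), so the loss is a triangle.
DWL = ½ × 3.0830 × 16.3399 = 25.1880.

DWL = €25.19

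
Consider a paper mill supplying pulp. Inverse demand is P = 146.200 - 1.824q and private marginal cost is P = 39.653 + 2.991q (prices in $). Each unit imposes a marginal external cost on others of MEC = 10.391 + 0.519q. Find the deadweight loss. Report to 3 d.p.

DWL = $44.857

Market equilibrium (private): 39.653 + 2.991q = 146.200 - 1.824q → q_m = 22.1281.
Social marginal cost = private MC + MEC = 50.044 + 3.510q.
Set SMC = demand: 50.044 + 3.510q = 146.200 - 1.824q → q* = 18.0270.
Between q* and q_m the wedge SMC − demand runs linearly from 0 to MEC(q_m), so the loss is a triangle.
DWL = ½ × 4.1011 × 21.8755 = 44.8568.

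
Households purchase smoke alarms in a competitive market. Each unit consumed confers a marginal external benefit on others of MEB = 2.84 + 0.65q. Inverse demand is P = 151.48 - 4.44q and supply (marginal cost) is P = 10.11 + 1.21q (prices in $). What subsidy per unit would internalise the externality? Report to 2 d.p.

Social marginal benefit = demand + MEB = 154.32 - 3.79q.
Set SMB = MC: 154.32 - 3.79q = 10.11 + 1.21q → q* = 28.8420.
The Pigouvian subsidy equals MEB at q*: 2.84 + 0.65×28.8420 = 21.5873.

subsidy = $21.59 per unit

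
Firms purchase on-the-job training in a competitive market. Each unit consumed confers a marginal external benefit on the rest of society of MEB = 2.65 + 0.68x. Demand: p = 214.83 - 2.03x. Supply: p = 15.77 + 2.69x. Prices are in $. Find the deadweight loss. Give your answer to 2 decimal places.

DWL = $121.47

Market equilibrium (private): 15.77 + 2.69x = 214.83 - 2.03x → x_m = 42.1737.
Social marginal benefit = demand + MEB = 217.48 - 1.35x.
Set SMB = MC: 217.48 - 1.35x = 15.77 + 2.69x → x* = 49.9282.
The loss is the area between SMB and MC from x* to x_m; with linear curves that's a triangle of height MEB(x_m).
DWL = ½ × 7.7545 × 31.3281 = 121.4669.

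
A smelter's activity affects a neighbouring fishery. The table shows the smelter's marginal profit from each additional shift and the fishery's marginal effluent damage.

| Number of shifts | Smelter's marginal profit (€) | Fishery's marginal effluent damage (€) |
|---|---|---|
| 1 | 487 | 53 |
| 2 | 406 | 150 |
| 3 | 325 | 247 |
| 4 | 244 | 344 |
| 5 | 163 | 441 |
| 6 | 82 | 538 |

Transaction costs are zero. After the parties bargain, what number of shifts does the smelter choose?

3

Bargaining reaches the level where marginal profit last exceeds marginal effluent damage.
That holds through level 3 (325 ≥ 247) but not at 4 (244 < 344).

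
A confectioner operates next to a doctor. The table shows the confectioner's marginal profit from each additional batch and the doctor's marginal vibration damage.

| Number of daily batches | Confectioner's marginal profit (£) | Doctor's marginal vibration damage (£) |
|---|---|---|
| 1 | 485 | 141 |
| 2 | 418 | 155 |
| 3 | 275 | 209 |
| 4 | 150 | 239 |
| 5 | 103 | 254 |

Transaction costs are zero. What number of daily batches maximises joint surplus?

Bargaining reaches the level where marginal profit last exceeds marginal vibration damage.
That holds through level 3 (275 ≥ 209) but not at 4 (150 < 239).

3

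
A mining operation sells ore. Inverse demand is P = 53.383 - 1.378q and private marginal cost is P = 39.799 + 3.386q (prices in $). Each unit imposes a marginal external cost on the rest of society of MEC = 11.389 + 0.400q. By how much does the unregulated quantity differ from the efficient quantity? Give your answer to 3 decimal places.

2.426 units

Market equilibrium (private): 39.799 + 3.386q = 53.383 - 1.378q → q_m = 2.8514.
Social marginal cost = private MC + MEC = 51.188 + 3.786q.
Set SMC = demand: 51.188 + 3.786q = 53.383 - 1.378q → q* = 0.4251.
Gap = |2.8514 − 0.4251| = 2.4263.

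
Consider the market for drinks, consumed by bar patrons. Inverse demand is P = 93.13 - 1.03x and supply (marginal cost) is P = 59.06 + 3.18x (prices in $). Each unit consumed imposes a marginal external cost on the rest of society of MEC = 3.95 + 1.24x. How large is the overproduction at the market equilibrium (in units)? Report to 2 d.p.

2.57 units

Market equilibrium (private): 59.06 + 3.18x = 93.13 - 1.03x → x_m = 8.0926.
Social marginal benefit = demand − MEC = 89.18 - 2.27x.
Set SMB = MC: 89.18 - 2.27x = 59.06 + 3.18x → x* = 5.5266.
Gap = |8.0926 − 5.5266| = 2.5660.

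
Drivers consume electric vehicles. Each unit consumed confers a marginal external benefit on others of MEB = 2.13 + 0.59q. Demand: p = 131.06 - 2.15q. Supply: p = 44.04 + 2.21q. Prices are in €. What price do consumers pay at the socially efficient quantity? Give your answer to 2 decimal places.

P = €80.22

Social marginal benefit = demand + MEB = 133.19 - 1.56q.
Set SMB = MC: 133.19 - 1.56q = 44.04 + 2.21q → q* = 23.6472.
Consumer price on the demand curve at q*: 131.06 − 2.15×23.6472 = 80.2185.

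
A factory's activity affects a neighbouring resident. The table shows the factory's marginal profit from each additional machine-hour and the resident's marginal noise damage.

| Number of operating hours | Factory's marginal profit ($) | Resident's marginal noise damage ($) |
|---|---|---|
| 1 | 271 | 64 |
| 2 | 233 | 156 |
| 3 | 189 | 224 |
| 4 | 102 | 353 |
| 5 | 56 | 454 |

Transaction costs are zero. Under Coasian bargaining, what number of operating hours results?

Bargaining reaches the level where marginal profit last exceeds marginal noise damage.
That holds through level 2 (233 ≥ 156) but not at 3 (189 < 224).

2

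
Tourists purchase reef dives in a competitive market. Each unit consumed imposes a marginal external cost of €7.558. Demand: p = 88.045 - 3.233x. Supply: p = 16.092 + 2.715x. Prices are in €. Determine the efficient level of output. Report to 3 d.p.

x* = 10.826

Social marginal benefit = demand − MEC = 80.487 - 3.233x.
Set SMB = MC: 80.487 - 3.233x = 16.092 + 2.715x → x* = 10.8263.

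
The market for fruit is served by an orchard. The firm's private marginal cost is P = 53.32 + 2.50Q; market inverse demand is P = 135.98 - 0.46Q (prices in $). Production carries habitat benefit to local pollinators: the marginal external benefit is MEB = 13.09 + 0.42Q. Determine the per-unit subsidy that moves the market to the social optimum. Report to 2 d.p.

subsidy = $28.92 per unit

Social marginal cost = private MC − MEB = 40.23 + 2.08Q.
Set SMC = demand: 40.23 + 2.08Q = 135.98 - 0.46Q → Q* = 37.6969.
The Pigouvian subsidy equals MEB at Q*: 13.09 + 0.42×37.6969 = 28.9227.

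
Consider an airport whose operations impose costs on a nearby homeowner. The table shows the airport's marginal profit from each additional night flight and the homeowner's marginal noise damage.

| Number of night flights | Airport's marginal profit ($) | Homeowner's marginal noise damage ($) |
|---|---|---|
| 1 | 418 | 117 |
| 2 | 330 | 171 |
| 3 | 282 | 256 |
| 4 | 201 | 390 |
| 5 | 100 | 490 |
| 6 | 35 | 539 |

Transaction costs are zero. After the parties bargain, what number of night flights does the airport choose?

Bargaining reaches the level where marginal profit last exceeds marginal noise damage.
That holds through level 3 (282 ≥ 256) but not at 4 (201 < 390).

3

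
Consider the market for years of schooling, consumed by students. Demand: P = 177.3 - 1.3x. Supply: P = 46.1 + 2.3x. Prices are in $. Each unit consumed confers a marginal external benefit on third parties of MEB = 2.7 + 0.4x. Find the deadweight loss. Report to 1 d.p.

DWL = $46.6

Market equilibrium (private): 46.1 + 2.3x = 177.3 - 1.3x → x_m = 36.4444.
Social marginal benefit = demand + MEB = 180.0 - 0.9x.
Set SMB = MC: 180.0 - 0.9x = 46.1 + 2.3x → x* = 41.8438.
The loss is the area between SMB and MC from x* to x_m; with linear curves that's a triangle of height MEB(x_m).
DWL = ½ × 5.3994 × 17.2778 = 46.6449.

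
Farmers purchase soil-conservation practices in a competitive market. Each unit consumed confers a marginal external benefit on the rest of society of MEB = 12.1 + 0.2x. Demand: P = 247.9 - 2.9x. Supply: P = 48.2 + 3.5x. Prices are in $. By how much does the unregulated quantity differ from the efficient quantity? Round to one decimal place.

Market equilibrium (private): 48.2 + 3.5x = 247.9 - 2.9x → x_m = 31.2031.
Social marginal benefit = demand + MEB = 260.0 - 2.7x.
Set SMB = MC: 260.0 - 2.7x = 48.2 + 3.5x → x* = 34.1613.
Gap = |31.2031 − 34.1613| = 2.9582.

3.0 units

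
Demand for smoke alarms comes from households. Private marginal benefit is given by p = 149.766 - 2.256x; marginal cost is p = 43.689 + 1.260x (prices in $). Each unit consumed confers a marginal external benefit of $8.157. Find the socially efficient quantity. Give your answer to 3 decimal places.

Social marginal benefit = demand + MEB = 157.923 - 2.256x.
Set SMB = MC: 157.923 - 2.256x = 43.689 + 1.260x → x* = 32.4898.

x* = 32.490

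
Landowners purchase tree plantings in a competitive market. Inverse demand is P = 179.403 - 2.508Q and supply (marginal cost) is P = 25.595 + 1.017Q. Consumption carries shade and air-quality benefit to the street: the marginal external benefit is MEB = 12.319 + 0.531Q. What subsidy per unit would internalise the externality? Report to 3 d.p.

subsidy = 41.782 per unit

Social marginal benefit = demand + MEB = 191.722 - 1.977Q.
Set SMB = MC: 191.722 - 1.977Q = 25.595 + 1.017Q → Q* = 55.4866.
The Pigouvian subsidy equals MEB at Q*: 12.319 + 0.531×55.4866 = 41.7824.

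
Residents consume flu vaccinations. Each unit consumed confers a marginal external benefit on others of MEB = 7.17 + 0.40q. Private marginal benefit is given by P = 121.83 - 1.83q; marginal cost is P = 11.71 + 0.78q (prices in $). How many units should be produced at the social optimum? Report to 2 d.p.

q* = 53.07

Social marginal benefit = demand + MEB = 129.00 - 1.43q.
Set SMB = MC: 129.00 - 1.43q = 11.71 + 0.78q → q* = 53.0724.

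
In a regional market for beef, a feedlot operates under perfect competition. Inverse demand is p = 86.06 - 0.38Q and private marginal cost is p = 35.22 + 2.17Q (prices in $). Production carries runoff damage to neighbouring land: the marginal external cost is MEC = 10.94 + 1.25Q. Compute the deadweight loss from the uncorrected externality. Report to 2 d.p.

Market equilibrium (private): 35.22 + 2.17Q = 86.06 - 0.38Q → Q_m = 19.9373.
Social marginal cost = private MC + MEC = 46.16 + 3.42Q.
Set SMC = demand: 46.16 + 3.42Q = 86.06 - 0.38Q → Q* = 10.5000.
Between Q* and Q_m the wedge SMC − demand runs linearly from 0 to MEC(Q_m), so the loss is a triangle.
DWL = ½ × 9.4373 × 35.8616 = 169.2183.

DWL = $169.22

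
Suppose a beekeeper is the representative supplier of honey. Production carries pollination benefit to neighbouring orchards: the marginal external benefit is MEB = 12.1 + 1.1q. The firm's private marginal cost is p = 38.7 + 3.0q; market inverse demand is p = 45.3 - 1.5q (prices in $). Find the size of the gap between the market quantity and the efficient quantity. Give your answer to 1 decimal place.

Market equilibrium (private): 38.7 + 3.0q = 45.3 - 1.5q → q_m = 1.4667.
Social marginal cost = private MC − MEB = 26.6 + 1.9q.
Set SMC = demand: 26.6 + 1.9q = 45.3 - 1.5q → q* = 5.5000.
Gap = |1.4667 − 5.5000| = 4.0333.

4.0 units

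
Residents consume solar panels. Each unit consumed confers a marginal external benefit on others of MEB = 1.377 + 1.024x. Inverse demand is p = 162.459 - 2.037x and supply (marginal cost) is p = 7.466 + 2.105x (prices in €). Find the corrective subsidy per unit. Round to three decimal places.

subsidy = €52.731 per unit

Social marginal benefit = demand + MEB = 163.836 - 1.013x.
Set SMB = MC: 163.836 - 1.013x = 7.466 + 2.105x → x* = 50.1507.
The Pigouvian subsidy equals MEB at x*: 1.377 + 1.024×50.1507 = 52.7313.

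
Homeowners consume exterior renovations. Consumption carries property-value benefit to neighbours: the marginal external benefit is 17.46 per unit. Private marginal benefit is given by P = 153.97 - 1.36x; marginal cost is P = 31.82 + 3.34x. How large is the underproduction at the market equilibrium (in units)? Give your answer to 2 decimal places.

Market equilibrium (private): 31.82 + 3.34x = 153.97 - 1.36x → x_m = 25.9894.
Social marginal benefit = demand + MEB = 171.43 - 1.36x.
Set SMB = MC: 171.43 - 1.36x = 31.82 + 3.34x → x* = 29.7043.
Gap = |25.9894 − 29.7043| = 3.7149.

3.71 units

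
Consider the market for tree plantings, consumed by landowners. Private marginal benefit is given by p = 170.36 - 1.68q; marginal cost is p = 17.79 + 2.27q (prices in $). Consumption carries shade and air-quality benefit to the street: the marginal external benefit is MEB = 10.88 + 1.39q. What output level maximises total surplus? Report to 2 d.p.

Social marginal benefit = demand + MEB = 181.24 - 0.29q.
Set SMB = MC: 181.24 - 0.29q = 17.79 + 2.27q → q* = 63.8477.

q* = 63.85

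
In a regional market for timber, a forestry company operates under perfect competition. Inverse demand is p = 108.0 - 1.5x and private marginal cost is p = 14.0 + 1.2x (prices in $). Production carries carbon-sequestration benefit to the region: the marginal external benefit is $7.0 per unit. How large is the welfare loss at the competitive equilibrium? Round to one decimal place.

DWL = $9.1

Market equilibrium (private): 14.0 + 1.2x = 108.0 - 1.5x → x_m = 34.8148.
Social marginal cost = private MC − MEB = 7.0 + 1.2x.
Set SMC = demand: 7.0 + 1.2x = 108.0 - 1.5x → x* = 37.4074.
Height of the DWL triangle at x_m is demand(x_m) − SMC(x_m) = MEB(x_m) = 7.0000.
DWL = ½ × 2.5926 × 7.0000 = 9.0741.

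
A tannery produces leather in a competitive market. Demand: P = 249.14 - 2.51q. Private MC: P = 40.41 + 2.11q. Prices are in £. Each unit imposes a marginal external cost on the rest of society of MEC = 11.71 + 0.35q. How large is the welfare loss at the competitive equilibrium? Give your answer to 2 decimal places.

DWL = £76.21

Market equilibrium (private): 40.41 + 2.11q = 249.14 - 2.51q → q_m = 45.1797.
Social marginal cost = private MC + MEC = 52.12 + 2.46q.
Set SMC = demand: 52.12 + 2.46q = 249.14 - 2.51q → q* = 39.6419.
Height of the DWL triangle at q_m is SMC(q_m) − demand(q_m) = MEC(q_m) = 27.5229.
DWL = ½ × 5.5378 × 27.5229 = 76.2082.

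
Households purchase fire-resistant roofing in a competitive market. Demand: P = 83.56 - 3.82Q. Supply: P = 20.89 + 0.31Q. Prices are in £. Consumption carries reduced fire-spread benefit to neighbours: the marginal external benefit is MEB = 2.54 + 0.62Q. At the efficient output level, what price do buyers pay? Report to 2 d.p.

Social marginal benefit = demand + MEB = 86.10 - 3.20Q.
Set SMB = MC: 86.10 - 3.20Q = 20.89 + 0.31Q → Q* = 18.5783.
Consumer price on the demand curve at Q*: 83.56 − 3.82×18.5783 = 12.5909.

P = £12.59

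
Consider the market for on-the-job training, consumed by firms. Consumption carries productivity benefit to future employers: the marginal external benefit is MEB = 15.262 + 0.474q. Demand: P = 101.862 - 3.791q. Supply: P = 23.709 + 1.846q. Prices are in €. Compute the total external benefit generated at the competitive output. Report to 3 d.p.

€257.153

Market equilibrium (private): 23.709 + 1.846q = 101.862 - 3.791q → q_m = 13.8643.
Total external benefit = ∫₀^{q_m} (15.262 + 0.474q) dq = 15.262×13.8643 + ½×0.474×13.8643² = 257.1528.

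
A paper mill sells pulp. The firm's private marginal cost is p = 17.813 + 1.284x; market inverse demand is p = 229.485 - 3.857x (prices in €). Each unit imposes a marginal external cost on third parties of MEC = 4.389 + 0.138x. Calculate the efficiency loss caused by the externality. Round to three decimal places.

DWL = €9.606

Market equilibrium (private): 17.813 + 1.284x = 229.485 - 3.857x → x_m = 41.1733.
Social marginal cost = private MC + MEC = 22.202 + 1.422x.
Set SMC = demand: 22.202 + 1.422x = 229.485 - 3.857x → x* = 39.2656.
Height of the DWL triangle at x_m is SMC(x_m) − demand(x_m) = MEC(x_m) = 10.0709.
DWL = ½ × 1.9077 × 10.0709 = 9.6061.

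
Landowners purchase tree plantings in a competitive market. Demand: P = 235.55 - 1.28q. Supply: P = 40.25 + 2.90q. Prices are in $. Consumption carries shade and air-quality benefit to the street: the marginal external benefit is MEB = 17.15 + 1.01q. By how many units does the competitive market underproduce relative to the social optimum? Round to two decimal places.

Market equilibrium (private): 40.25 + 2.90q = 235.55 - 1.28q → q_m = 46.7225.
Social marginal benefit = demand + MEB = 252.70 - 0.27q.
Set SMB = MC: 252.70 - 0.27q = 40.25 + 2.90q → q* = 67.0189.
Gap = |46.7225 − 67.0189| = 20.2964.

20.30 units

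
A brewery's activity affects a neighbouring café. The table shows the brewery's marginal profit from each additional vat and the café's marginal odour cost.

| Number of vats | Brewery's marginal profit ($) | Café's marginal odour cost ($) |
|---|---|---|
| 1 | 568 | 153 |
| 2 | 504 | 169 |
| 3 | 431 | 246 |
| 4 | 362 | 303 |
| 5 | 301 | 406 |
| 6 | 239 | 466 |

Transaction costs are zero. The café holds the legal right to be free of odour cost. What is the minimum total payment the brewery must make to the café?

Efficient level: marginal profit ≥ marginal odour cost through level 4, so k* = 4.
With the café holding the right, the brewery must at least compensate total damage at k*: 153 + 169 + 246 + 303 = 871.

$871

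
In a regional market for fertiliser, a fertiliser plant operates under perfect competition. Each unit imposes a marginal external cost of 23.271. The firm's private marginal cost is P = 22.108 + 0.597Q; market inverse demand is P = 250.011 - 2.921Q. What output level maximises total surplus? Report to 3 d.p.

Q* = 58.167

Social marginal cost = private MC + MEC = 45.379 + 0.597Q.
Set SMC = demand: 45.379 + 0.597Q = 250.011 - 2.921Q → Q* = 58.1671.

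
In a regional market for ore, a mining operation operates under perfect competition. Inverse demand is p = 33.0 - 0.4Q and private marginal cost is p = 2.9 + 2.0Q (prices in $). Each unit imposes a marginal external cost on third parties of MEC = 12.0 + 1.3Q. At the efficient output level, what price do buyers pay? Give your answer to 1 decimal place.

P = $31.0

Social marginal cost = private MC + MEC = 14.9 + 3.3Q.
Set SMC = demand: 14.9 + 3.3Q = 33.0 - 0.4Q → Q* = 4.8919.
Consumer price on the demand curve at Q*: 33.0 − 0.4×4.8919 = 31.0432.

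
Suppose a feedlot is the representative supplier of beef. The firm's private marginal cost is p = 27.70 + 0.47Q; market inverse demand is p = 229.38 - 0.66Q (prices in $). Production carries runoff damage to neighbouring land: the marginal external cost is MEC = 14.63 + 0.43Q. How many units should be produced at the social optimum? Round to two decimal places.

Social marginal cost = private MC + MEC = 42.33 + 0.90Q.
Set SMC = demand: 42.33 + 0.90Q = 229.38 - 0.66Q → Q* = 119.9038.

Q* = 119.90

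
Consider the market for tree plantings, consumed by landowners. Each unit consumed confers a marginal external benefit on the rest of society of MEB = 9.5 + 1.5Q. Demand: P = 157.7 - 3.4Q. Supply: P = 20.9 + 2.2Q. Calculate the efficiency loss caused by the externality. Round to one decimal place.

DWL = 259.7

Market equilibrium (private): 20.9 + 2.2Q = 157.7 - 3.4Q → Q_m = 24.4286.
Social marginal benefit = demand + MEB = 167.2 - 1.9Q.
Set SMB = MC: 167.2 - 1.9Q = 20.9 + 2.2Q → Q* = 35.6829.
The welfare-loss triangle has base |Q_m − Q*| and height MEB(Q_m) (the vertical gap between SMB and MC is zero at Q* and MEB at Q_m).
DWL = ½ × 11.2543 × 46.1429 = 259.6530.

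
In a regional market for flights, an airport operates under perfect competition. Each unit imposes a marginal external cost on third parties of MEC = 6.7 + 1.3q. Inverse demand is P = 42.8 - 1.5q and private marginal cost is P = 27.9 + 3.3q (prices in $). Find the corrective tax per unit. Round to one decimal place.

Social marginal cost = private MC + MEC = 34.6 + 4.6q.
Set SMC = demand: 34.6 + 4.6q = 42.8 - 1.5q → q* = 1.3443.
The Pigouvian tax equals MEC at q*: 6.7 + 1.3×1.3443 = 8.4476.

tax = $8.4 per unit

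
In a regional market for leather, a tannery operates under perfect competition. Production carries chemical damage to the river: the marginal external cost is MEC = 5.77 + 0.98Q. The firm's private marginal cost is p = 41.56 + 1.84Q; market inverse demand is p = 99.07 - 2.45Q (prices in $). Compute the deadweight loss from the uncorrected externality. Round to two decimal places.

DWL = $33.92

Market equilibrium (private): 41.56 + 1.84Q = 99.07 - 2.45Q → Q_m = 13.4056.
Social marginal cost = private MC + MEC = 47.33 + 2.82Q.
Set SMC = demand: 47.33 + 2.82Q = 99.07 - 2.45Q → Q* = 9.8178.
Between Q* and Q_m the wedge SMC − demand runs linearly from 0 to MEC(Q_m), so the loss is a triangle.
DWL = ½ × 3.5878 × 18.9075 = 33.9182.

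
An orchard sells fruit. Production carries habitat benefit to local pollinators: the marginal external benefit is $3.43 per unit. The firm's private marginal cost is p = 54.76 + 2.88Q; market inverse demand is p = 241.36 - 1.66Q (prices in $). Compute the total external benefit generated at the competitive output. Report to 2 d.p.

$140.98

Market equilibrium (private): 54.76 + 2.88Q = 241.36 - 1.66Q → Q_m = 41.1013.
Total external benefit = MEB × Q_m = 3.43 × 41.1013 = 140.9775.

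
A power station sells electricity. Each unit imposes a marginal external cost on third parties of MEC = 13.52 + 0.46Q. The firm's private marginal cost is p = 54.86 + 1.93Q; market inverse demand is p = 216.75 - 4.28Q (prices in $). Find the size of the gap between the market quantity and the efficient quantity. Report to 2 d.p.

3.82 units

Market equilibrium (private): 54.86 + 1.93Q = 216.75 - 4.28Q → Q_m = 26.0692.
Social marginal cost = private MC + MEC = 68.38 + 2.39Q.
Set SMC = demand: 68.38 + 2.39Q = 216.75 - 4.28Q → Q* = 22.2444.
Gap = |26.0692 − 22.2444| = 3.8248.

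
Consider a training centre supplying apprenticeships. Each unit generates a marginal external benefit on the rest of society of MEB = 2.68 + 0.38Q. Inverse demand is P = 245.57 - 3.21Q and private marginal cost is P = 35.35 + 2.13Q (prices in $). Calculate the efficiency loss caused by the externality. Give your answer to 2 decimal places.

Market equilibrium (private): 35.35 + 2.13Q = 245.57 - 3.21Q → Q_m = 39.3670.
Social marginal cost = private MC − MEB = 32.67 + 1.75Q.
Set SMC = demand: 32.67 + 1.75Q = 245.57 - 3.21Q → Q* = 42.9234.
Height of the DWL triangle at Q_m is demand(Q_m) − SMC(Q_m) = MEB(Q_m) = 17.6395.
DWL = ½ × 3.5564 × 17.6395 = 31.3666.

DWL = $31.37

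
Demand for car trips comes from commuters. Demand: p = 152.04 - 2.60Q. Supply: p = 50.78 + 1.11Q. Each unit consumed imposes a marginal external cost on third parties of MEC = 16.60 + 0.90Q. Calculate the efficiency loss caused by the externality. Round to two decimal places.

Market equilibrium (private): 50.78 + 1.11Q = 152.04 - 2.60Q → Q_m = 27.2938.
Social marginal benefit = demand − MEC = 135.44 - 3.50Q.
Set SMB = MC: 135.44 - 3.50Q = 50.78 + 1.11Q → Q* = 18.3644.
The loss is the area between SMB and MC from Q* to Q_m; with linear curves that's a triangle of height MEC(Q_m).
DWL = ½ × 8.9294 × 41.1644 = 183.7867.

DWL = 183.79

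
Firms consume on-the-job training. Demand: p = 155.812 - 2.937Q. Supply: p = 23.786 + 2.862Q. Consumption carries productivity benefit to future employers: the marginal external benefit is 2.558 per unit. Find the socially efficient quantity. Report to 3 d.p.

Social marginal benefit = demand + MEB = 158.370 - 2.937Q.
Set SMB = MC: 158.370 - 2.937Q = 23.786 + 2.862Q → Q* = 23.2081.

Q* = 23.208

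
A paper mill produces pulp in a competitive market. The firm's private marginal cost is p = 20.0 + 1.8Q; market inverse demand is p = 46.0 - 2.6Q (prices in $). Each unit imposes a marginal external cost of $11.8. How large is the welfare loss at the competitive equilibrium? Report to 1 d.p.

Market equilibrium (private): 20.0 + 1.8Q = 46.0 - 2.6Q → Q_m = 5.9091.
Social marginal cost = private MC + MEC = 31.8 + 1.8Q.
Set SMC = demand: 31.8 + 1.8Q = 46.0 - 2.6Q → Q* = 3.2273.
Between Q* and Q_m the wedge SMC − demand runs linearly from 0 to MEC(Q_m), so the loss is a triangle.
DWL = ½ × 2.6818 × 11.8000 = 15.8226.

DWL = $15.8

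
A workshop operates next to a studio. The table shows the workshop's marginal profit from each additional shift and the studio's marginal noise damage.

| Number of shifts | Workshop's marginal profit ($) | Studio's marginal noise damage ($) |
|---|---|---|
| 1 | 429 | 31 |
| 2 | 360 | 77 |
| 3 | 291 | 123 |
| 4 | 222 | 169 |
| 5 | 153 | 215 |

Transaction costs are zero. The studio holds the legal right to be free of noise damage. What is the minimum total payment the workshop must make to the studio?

$400

Efficient level: marginal profit ≥ marginal noise damage through level 4, so k* = 4.
With the studio holding the right, the workshop must at least compensate total damage at k*: 31 + 77 + 123 + 169 = 400.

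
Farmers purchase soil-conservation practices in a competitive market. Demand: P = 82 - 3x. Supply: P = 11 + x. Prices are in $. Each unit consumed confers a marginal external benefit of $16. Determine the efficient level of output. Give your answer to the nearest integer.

x* = 22

Social marginal benefit = demand + MEB = 98 - 3x.
Set SMB = MC: 98 - 3x = 11 + x → x* = 21.7500.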